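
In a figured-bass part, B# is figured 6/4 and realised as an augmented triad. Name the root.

The figures 6/4 mean the fifth of the chord is in the bass. If B# is the fifth of an augmented triad, the root is E (chord tones E–G#–B#).

E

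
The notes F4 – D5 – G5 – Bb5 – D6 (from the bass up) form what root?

G

Reordering F, D, G, Bb into stacked thirds gives G–Bb–D–F; the bottom of that stack, G, is the root.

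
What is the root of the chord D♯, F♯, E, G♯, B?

E

The distinct letter names are D#, F#, E, G#, B. Arranged as a stack of thirds they read E–G#–B–D#–F#, so E is the root (an E major ninth chord).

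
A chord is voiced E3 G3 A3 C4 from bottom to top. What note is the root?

A

Reordering E, G, A, C into stacked thirds gives A–C–E–G; the bottom of that stack, A, is the root.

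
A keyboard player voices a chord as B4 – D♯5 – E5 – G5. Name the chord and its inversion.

The distinct note names are B, D#, E, G. Stacked in thirds they read E–G–B–D#, which is a minor-major seventh chord on E.
With the fifth (B) in the bass, the chord is in second inversion (figured bass 4/3).

E minor-major seventh, second inversion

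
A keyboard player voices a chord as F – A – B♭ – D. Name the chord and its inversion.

Bb major seventh, second inversion

The distinct note names are F, A, Bb, D. Stacked in thirds they read Bb–D–F–A, which is a major seventh chord on Bb.
With the fifth (F) in the bass, the chord is in second inversion (figured bass 4/3).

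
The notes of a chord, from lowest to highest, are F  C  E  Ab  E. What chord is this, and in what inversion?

The distinct note names are F, C, E, Ab. Stacked in thirds they read F–Ab–C–E, which is a minor-major seventh chord on F.
With the root (F) in the bass, the chord is in root position (figured bass 7).

F minor-major seventh, root position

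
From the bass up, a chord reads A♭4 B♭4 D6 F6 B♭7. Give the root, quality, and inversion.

The distinct note names are Ab, Bb, D, F. Stacked in thirds they read Bb–D–F–Ab, which is a dominant seventh chord on Bb.
With the seventh (Ab) in the bass, the chord is in third inversion (figured bass 4/2).

Bb dominant seventh, third inversion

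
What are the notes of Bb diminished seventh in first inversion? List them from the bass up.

Db, Fb, Abb, Bb

Spelling Bb diminished seventh: Bb–Db–Fb–Abb. In first inversion the third is bass, giving Db, Fb, Abb, Bb from the bottom.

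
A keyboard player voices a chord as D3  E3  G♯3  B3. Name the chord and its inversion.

E dominant seventh, third inversion

The pitch classes D, E, G#, B arrange in thirds as E–G#–B–D: an E dominant seventh chord.
D is the seventh of E dominant seventh; seventh in the bass means third inversion (figured bass 4/2).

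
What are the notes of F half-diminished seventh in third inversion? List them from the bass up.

F half-diminished seventh is F–Ab–Cb–Eb. Third inversion puts the seventh (Eb) in the bass, with the remaining tones above: Eb, F, Ab, Cb.

Eb, F, Ab, Cb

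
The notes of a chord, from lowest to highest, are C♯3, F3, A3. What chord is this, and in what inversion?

The distinct note names are C#, F, A. Stacked in thirds they read F–A–C#, which is an augmented triad on F.
With the fifth (C#) in the bass, the chord is in second inversion (figured bass 6/4).

F augmented, second inversion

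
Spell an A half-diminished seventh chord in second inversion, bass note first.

Eb, G, A, C

A half-diminished seventh is A–C–Eb–G. Second inversion puts the fifth (Eb) in the bass, with the remaining tones above: Eb, G, A, C.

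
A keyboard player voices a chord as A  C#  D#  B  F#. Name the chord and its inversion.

B dominant ninth, third inversion

The distinct note names are A, C#, D#, B, F#. Stacked in thirds they read B–D#–F#–A–C#, which is a dominant ninth chord on B.
A is the seventh of B dominant ninth; seventh in the bass means third inversion.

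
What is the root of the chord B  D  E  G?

Reordering B, D, E, G into stacked thirds gives E–G–B–D; the bottom of that stack, E, is the root.

E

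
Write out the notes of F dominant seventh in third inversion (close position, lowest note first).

Eb, F, A, C

The chord tones are F–A–C–Eb. With the seventh (Eb) lowest for third inversion: Eb, F, A, C.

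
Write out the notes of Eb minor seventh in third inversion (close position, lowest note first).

Db, Eb, Gb, Bb

The chord tones are Eb–Gb–Bb–Db. With the seventh (Db) lowest for third inversion: Db, Eb, Gb, Bb.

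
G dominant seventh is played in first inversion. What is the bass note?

G dominant seventh is G–B–D–F. First inversion places the third in the bass: B.

B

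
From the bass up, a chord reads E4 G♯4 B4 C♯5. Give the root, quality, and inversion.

C# minor seventh, first inversion

The distinct note names are E, G#, B, C#. Stacked in thirds they read C#–E–G#–B, which is a minor seventh chord on C#.
The lowest note is E, the third of the chord, so this is first inversion (figured bass 6/5).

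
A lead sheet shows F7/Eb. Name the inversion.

F7/Eb means F dominant seventh with Eb in the bass. Eb is the seventh of F dominant seventh (F–A–C–Eb), so this is third inversion.

third inversion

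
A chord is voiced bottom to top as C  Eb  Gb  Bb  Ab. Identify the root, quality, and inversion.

Ab dominant ninth, first inversion

The distinct note names are C, Eb, Gb, Bb, Ab. Stacked in thirds they read Ab–C–Eb–Gb–Bb, which is a dominant ninth chord on Ab.
C is the third of Ab dominant ninth; third in the bass means first inversion.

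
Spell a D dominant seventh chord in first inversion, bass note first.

Spelling D dominant seventh: D–F#–A–C. In first inversion the third is bass, giving F#, A, C, D from the bottom.

F#, A, C, D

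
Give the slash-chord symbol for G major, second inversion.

G/D

Second inversion of G major has the fifth (D) in the bass. As a slash chord: G/D.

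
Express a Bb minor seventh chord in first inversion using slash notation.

First inversion of Bb minor seventh has the third (Db) in the bass. As a slash chord: Bbm7/Db.

Bbm7/Db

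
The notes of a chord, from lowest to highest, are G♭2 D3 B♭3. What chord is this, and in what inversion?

The pitch classes Gb, D, Bb arrange in thirds as Gb–Bb–D: a Gb augmented triad.
Gb is the root of Gb augmented; root in the bass means root position (figured bass 5/3).

Gb augmented, root position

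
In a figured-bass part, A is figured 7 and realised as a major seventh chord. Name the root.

A

The figures 7 mean the root of the chord is in the bass. If A is the root of a major seventh chord, the root is A (chord tones A–C#–E–G#).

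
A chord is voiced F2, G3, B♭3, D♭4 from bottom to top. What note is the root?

Reordering F, G, Bb, Db into stacked thirds gives G–Bb–Db–F; the bottom of that stack, G, is the root.

G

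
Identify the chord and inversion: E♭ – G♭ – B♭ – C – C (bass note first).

The pitch classes Eb, Gb, Bb, C arrange in thirds as C–Eb–Gb–Bb: a C half-diminished seventh chord.
Eb is the third of C half-diminished seventh; third in the bass means first inversion (figured bass 6/5).

C half-diminished seventh, first inversion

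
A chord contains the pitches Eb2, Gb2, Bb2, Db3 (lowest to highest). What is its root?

The distinct letter names are Eb, Gb, Bb, Db. Arranged as a stack of thirds they read Eb–Gb–Bb–Db, so Eb is the root (an Eb minor seventh chord).

Eb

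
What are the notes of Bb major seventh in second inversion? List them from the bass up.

Bb major seventh is Bb–D–F–A. Second inversion puts the fifth (F) in the bass, with the remaining tones above: F, A, Bb, D.

F, A, Bb, D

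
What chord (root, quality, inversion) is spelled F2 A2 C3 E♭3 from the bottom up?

The distinct note names are F, A, C, Eb. Stacked in thirds they read F–A–C–Eb, which is a dominant seventh chord on F.
The lowest note is F, the root of the chord, so this is root position (figured bass 7).

F dominant seventh, root position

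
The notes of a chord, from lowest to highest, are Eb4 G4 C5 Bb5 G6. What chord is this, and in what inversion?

Reducing to letter names: Eb, G, C, Bb. These stack in thirds as C–Eb–G–Bb — a C minor seventh chord.
The lowest note is Eb, the third of the chord, so this is first inversion (figured bass 6/5).

C minor seventh, first inversion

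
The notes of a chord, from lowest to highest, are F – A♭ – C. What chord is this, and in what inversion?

F minor, root position

The distinct note names are F, Ab, C. Stacked in thirds they read F–Ab–C, which is a minor triad on F.
The lowest note is F, the root of the chord, so this is root position (figured bass 5/3).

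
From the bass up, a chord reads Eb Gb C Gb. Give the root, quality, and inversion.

The distinct note names are Eb, Gb, C. Stacked in thirds they read C–Eb–Gb, which is a diminished triad on C.
Eb is the third of C diminished; third in the bass means first inversion (figured bass 6).

C diminished, first inversion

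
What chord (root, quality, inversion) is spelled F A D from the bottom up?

D minor, first inversion

The distinct note names are F, A, D. Stacked in thirds they read D–F–A, which is a minor triad on D.
With the third (F) in the bass, the chord is in first inversion (figured bass 6).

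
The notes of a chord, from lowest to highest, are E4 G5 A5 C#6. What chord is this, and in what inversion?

The pitch classes E, G, A, C# arrange in thirds as A–C#–E–G: an A dominant seventh chord.
The lowest note is E, the fifth of the chord, so this is second inversion (figured bass 4/3).

A dominant seventh, second inversion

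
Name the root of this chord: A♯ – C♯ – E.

Reordering A#, C#, E into stacked thirds gives A#–C#–E; the bottom of that stack, A#, is the root.

A#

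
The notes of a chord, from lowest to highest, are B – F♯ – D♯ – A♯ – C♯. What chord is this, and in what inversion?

B major ninth, root position

The pitch classes B, F#, D#, A#, C# arrange in thirds as B–D#–F#–A#–C#: a B major ninth chord.
With the root (B) in the bass, the chord is in root position.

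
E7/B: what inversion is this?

E7/B means E dominant seventh with B in the bass. B is the fifth of E dominant seventh (E–G#–B–D), so this is second inversion.

second inversion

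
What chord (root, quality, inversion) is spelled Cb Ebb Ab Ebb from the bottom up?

Ab diminished, first inversion

The distinct note names are Cb, Ebb, Ab. Stacked in thirds they read Ab–Cb–Ebb, which is a diminished triad on Ab.
With the third (Cb) in the bass, the chord is in first inversion (figured bass 6).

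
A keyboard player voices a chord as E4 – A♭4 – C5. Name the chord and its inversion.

Ab augmented, second inversion

The distinct note names are E, Ab, C. Stacked in thirds they read Ab–C–E, which is an augmented triad on Ab.
With the fifth (E) in the bass, the chord is in second inversion (figured bass 6/4).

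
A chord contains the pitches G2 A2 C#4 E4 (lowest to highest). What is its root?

Reordering G, A, C#, E into stacked thirds gives A–C#–E–G; the bottom of that stack, A, is the root.

A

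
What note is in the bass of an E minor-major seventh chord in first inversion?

In first inversion the third is lowest. For E minor-major seventh (E–G–B–D#) that is G.

G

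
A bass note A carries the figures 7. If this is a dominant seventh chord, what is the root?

The figures 7 mean the root of the chord is in the bass. If A is the root of a dominant seventh chord, the root is A (chord tones A–C#–E–G).

A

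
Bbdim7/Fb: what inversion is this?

Bbdim7/Fb means Bb diminished seventh with Fb in the bass. Fb is the fifth of Bb diminished seventh (Bb–Db–Fb–Abb), so this is second inversion.

second inversion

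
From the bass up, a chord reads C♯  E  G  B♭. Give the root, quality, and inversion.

The pitch classes C#, E, G, Bb arrange in thirds as C#–E–G–Bb: a C# diminished seventh chord.
The lowest note is C#, the root of the chord, so this is root position (figured bass 7).

C# diminished seventh, root position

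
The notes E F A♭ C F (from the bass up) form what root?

Reordering E, F, Ab, C into stacked thirds gives F–Ab–C–E; the bottom of that stack, F, is the root.

F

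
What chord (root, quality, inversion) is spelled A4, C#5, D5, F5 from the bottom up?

D minor-major seventh, second inversion

The pitch classes A, C#, D, F arrange in thirds as D–F–A–C#: a D minor-major seventh chord.
The lowest note is A, the fifth of the chord, so this is second inversion (figured bass 4/3).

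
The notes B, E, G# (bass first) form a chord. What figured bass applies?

The notes B, E, G# stack in thirds as E–G#–B — an E major triad. The bass B is the fifth, so this is second inversion: figured 6/4.

6/4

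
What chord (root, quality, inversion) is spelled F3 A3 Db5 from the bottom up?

The pitch classes F, A, Db arrange in thirds as Db–F–A: a Db augmented triad.
F is the third of Db augmented; third in the bass means first inversion (figured bass 6).

Db augmented, first inversion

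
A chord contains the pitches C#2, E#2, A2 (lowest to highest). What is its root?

C#, E#, A are the tones of an A augmented triad (A–C#–E#), making A the root.

A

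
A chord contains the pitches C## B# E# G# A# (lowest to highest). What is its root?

A#

The distinct letter names are C##, B#, E#, G#, A#. Arranged as a stack of thirds they read A#–C##–E#–G#–B#, so A# is the root (an A# dominant ninth chord).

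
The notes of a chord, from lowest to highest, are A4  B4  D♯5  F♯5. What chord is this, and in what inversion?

B dominant seventh, third inversion

Reducing to letter names: A, B, D#, F#. These stack in thirds as B–D#–F#–A — a B dominant seventh chord.
A is the seventh of B dominant seventh; seventh in the bass means third inversion (figured bass 4/2).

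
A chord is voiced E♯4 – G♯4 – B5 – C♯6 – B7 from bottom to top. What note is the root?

C#

Reordering E#, G#, B, C# into stacked thirds gives C#–E#–G#–B; the bottom of that stack, C#, is the root.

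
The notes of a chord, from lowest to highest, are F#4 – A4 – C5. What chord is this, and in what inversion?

F# diminished, root position

The pitch classes F#, A, C arrange in thirds as F#–A–C: an F# diminished triad.
With the root (F#) in the bass, the chord is in root position (figured bass 5/3).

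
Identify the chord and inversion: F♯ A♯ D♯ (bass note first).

D# minor, first inversion

The pitch classes F#, A#, D# arrange in thirds as D#–F#–A#: a D# minor triad.
With the third (F#) in the bass, the chord is in first inversion (figured bass 6).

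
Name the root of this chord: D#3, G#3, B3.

G#

The distinct letter names are D#, G#, B. Arranged as a stack of thirds they read G#–B–D#, so G# is the root (a G# minor triad).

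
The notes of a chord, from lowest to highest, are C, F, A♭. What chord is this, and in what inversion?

F minor, second inversion

Reducing to letter names: C, F, Ab. These stack in thirds as F–Ab–C — an F minor triad.
The lowest note is C, the fifth of the chord, so this is second inversion (figured bass 6/4).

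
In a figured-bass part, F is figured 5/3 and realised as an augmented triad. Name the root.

The figures 5/3 mean the root of the chord is in the bass. If F is the root of an augmented triad, the root is F (chord tones F–A–C#).

F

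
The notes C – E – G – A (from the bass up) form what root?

A

C, E, G, A are the tones of an A minor seventh chord (A–C–E–G), making A the root.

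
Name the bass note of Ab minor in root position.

Ab

In root position the root is lowest. For Ab minor (Ab–Cb–Eb) that is Ab.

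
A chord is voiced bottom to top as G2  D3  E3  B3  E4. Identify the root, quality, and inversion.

E minor seventh, first inversion

The distinct note names are G, D, E, B. Stacked in thirds they read E–G–B–D, which is a minor seventh chord on E.
With the third (G) in the bass, the chord is in first inversion (figured bass 6/5).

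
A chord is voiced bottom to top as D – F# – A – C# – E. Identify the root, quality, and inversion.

D major ninth, root position

Reducing to letter names: D, F#, A, C#, E. These stack in thirds as D–F#–A–C#–E — a D major ninth chord.
With the root (D) in the bass, the chord is in root position.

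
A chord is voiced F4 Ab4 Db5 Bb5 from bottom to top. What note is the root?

Bb

Reordering F, Ab, Db, Bb into stacked thirds gives Bb–Db–F–Ab; the bottom of that stack, Bb, is the root.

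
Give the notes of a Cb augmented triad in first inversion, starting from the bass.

Eb, G, Cb

The chord tones are Cb–Eb–G. With the third (Eb) lowest for first inversion: Eb, G, Cb.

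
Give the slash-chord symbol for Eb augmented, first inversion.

Ebaug/G

First inversion of Eb augmented has the third (G) in the bass. As a slash chord: Ebaug/G.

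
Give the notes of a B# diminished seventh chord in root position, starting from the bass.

B#, D#, F#, A

B# diminished seventh is B#–D#–F#–A. Root position puts the root (B#) in the bass, with the remaining tones above: B#, D#, F#, A.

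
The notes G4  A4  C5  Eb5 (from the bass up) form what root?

The distinct letter names are G, A, C, Eb. Arranged as a stack of thirds they read A–C–Eb–G, so A is the root (an A half-diminished seventh chord).

A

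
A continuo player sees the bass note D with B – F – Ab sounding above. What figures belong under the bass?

6/5

The notes D, B, F, Ab stack in thirds as B–D–F–Ab — a B diminished seventh chord. The bass D is the third, so this is first inversion: figured 6/5.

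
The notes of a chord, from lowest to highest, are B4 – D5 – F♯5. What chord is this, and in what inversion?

B minor, root position

Reducing to letter names: B, D, F#. These stack in thirds as B–D–F# — a B minor triad.
With the root (B) in the bass, the chord is in root position (figured bass 5/3).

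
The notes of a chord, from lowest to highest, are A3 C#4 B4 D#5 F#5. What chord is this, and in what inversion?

The pitch classes A, C#, B, D#, F# arrange in thirds as B–D#–F#–A–C#: a B dominant ninth chord.
A is the seventh of B dominant ninth; seventh in the bass means third inversion.

B dominant ninth, third inversion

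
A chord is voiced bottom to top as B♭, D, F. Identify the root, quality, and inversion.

Bb major, root position

The pitch classes Bb, D, F arrange in thirds as Bb–D–F: a Bb major triad.
With the root (Bb) in the bass, the chord is in root position (figured bass 5/3).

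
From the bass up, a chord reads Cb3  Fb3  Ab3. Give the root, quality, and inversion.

Fb major, second inversion

Reducing to letter names: Cb, Fb, Ab. These stack in thirds as Fb–Ab–Cb — an Fb major triad.
The lowest note is Cb, the fifth of the chord, so this is second inversion (figured bass 6/4).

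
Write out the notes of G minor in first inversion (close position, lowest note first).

Bb, D, G

G minor is G–Bb–D. First inversion puts the third (Bb) in the bass, with the remaining tones above: Bb, D, G.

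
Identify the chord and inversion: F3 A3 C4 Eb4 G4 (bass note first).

The distinct note names are F, A, C, Eb, G. Stacked in thirds they read F–A–C–Eb–G, which is a dominant ninth chord on F.
The lowest note is F, the root of the chord, so this is root position.

F dominant ninth, root position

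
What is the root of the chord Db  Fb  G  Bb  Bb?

G

The distinct letter names are Db, Fb, G, Bb. Arranged as a stack of thirds they read G–Bb–Db–Fb, so G is the root (a G diminished seventh chord).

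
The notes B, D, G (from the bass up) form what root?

B, D, G are the tones of a G major triad (G–B–D), making G the root.

G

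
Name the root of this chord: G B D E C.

C

G, B, D, E, C are the tones of a C major ninth chord (C–E–G–B–D), making C the root.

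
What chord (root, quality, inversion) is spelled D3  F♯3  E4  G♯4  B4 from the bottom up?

E dominant ninth, third inversion

Reducing to letter names: D, F#, E, G#, B. These stack in thirds as E–G#–B–D–F# — an E dominant ninth chord.
With the seventh (D) in the bass, the chord is in third inversion.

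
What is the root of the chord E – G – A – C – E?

A

E, G, A, C are the tones of an A minor seventh chord (A–C–E–G), making A the root.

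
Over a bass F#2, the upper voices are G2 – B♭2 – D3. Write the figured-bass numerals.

The notes F#, G, Bb, D stack in thirds as G–Bb–D–F# — a G minor-major seventh chord. The bass F# is the seventh, so this is third inversion: figured 4/2.

4/2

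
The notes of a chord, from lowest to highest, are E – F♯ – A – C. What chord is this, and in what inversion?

F# half-diminished seventh, third inversion

Reducing to letter names: E, F#, A, C. These stack in thirds as F#–A–C–E — an F# half-diminished seventh chord.
E is the seventh of F# half-diminished seventh; seventh in the bass means third inversion (figured bass 4/2).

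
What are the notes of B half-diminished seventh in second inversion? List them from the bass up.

F, A, B, D

B half-diminished seventh is B–D–F–A. Second inversion puts the fifth (F) in the bass, with the remaining tones above: F, A, B, D.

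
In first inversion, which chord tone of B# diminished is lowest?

The third of B# diminished (B#–D#–F#) is D#; that is the bass in first inversion.

D#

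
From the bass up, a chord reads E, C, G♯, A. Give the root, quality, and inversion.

A minor-major seventh, second inversion

Reducing to letter names: E, C, G#, A. These stack in thirds as A–C–E–G# — an A minor-major seventh chord.
The lowest note is E, the fifth of the chord, so this is second inversion (figured bass 4/3).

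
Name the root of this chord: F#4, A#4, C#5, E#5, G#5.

F#

Reordering F#, A#, C#, E#, G# into stacked thirds gives F#–A#–C#–E#–G#; the bottom of that stack, F#, is the root.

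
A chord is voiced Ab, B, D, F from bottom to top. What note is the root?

B

Reordering Ab, B, D, F into stacked thirds gives B–D–F–Ab; the bottom of that stack, B, is the root.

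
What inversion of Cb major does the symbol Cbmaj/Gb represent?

Cbmaj/Gb means Cb major with Gb in the bass. Gb is the fifth of Cb major (Cb–Eb–Gb), so this is second inversion.

second inversion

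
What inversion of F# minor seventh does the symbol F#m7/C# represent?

second inversion

F#m7/C# means F# minor seventh with C# in the bass. C# is the fifth of F# minor seventh (F#–A–C#–E), so this is second inversion.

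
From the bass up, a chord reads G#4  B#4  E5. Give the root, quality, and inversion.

E augmented, first inversion

The pitch classes G#, B#, E arrange in thirds as E–G#–B#: an E augmented triad.
With the third (G#) in the bass, the chord is in first inversion (figured bass 6).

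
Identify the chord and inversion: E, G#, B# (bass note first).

The distinct note names are E, G#, B#. Stacked in thirds they read E–G#–B#, which is an augmented triad on E.
The lowest note is E, the root of the chord, so this is root position (figured bass 5/3).

E augmented, root position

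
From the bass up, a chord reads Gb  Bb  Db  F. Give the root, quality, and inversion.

Gb major seventh, root position

The distinct note names are Gb, Bb, Db, F. Stacked in thirds they read Gb–Bb–Db–F, which is a major seventh chord on Gb.
With the root (Gb) in the bass, the chord is in root position (figured bass 7).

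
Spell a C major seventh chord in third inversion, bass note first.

Spelling C major seventh: C–E–G–B. In third inversion the seventh is bass, giving B, C, E, G from the bottom.

B, C, E, G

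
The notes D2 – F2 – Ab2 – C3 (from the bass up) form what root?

D

The distinct letter names are D, F, Ab, C. Arranged as a stack of thirds they read D–F–Ab–C, so D is the root (a D half-diminished seventh chord).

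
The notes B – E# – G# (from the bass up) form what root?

The distinct letter names are B, E#, G#. Arranged as a stack of thirds they read E#–G#–B, so E# is the root (an E# diminished triad).

E#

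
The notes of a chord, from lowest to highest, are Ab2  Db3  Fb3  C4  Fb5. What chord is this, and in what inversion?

Db minor-major seventh, second inversion

The pitch classes Ab, Db, Fb, C arrange in thirds as Db–Fb–Ab–C: a Db minor-major seventh chord.
The lowest note is Ab, the fifth of the chord, so this is second inversion (figured bass 4/3).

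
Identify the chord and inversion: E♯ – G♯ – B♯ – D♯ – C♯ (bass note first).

C# major ninth, first inversion

Reducing to letter names: E#, G#, B#, D#, C#. These stack in thirds as C#–E#–G#–B#–D# — a C# major ninth chord.
E# is the third of C# major ninth; third in the bass means first inversion.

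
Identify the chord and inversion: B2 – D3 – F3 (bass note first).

Reducing to letter names: B, D, F. These stack in thirds as B–D–F — a B diminished triad.
With the root (B) in the bass, the chord is in root position (figured bass 5/3).

B diminished, root position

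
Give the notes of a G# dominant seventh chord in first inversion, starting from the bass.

B#, D#, F#, G#

The chord tones are G#–B#–D#–F#. With the third (B#) lowest for first inversion: B#, D#, F#, G#.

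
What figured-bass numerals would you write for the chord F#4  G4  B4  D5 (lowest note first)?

4/2

The notes F#, G, B, D stack in thirds as G–B–D–F# — a G major seventh chord. The bass F# is the seventh, so this is third inversion: figured 4/2.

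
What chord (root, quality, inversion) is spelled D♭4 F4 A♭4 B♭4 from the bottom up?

Reducing to letter names: Db, F, Ab, Bb. These stack in thirds as Bb–Db–F–Ab — a Bb minor seventh chord.
Db is the third of Bb minor seventh; third in the bass means first inversion (figured bass 6/5).

Bb minor seventh, first inversion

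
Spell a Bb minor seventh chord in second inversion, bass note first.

F, Ab, Bb, Db

The chord tones are Bb–Db–F–Ab. With the fifth (F) lowest for second inversion: F, Ab, Bb, Db.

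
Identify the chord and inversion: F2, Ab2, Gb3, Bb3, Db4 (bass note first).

The distinct note names are F, Ab, Gb, Bb, Db. Stacked in thirds they read Gb–Bb–Db–F–Ab, which is a major ninth chord on Gb.
With the seventh (F) in the bass, the chord is in third inversion.

Gb major ninth, third inversion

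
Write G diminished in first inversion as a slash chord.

Gdim/Bb

First inversion of G diminished has the third (Bb) in the bass. As a slash chord: Gdim/Bb.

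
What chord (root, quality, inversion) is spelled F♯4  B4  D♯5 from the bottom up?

B major, second inversion

The distinct note names are F#, B, D#. Stacked in thirds they read B–D#–F#, which is a major triad on B.
F# is the fifth of B major; fifth in the bass means second inversion (figured bass 6/4).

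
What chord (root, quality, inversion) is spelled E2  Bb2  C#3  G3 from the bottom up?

The distinct note names are E, Bb, C#, G. Stacked in thirds they read C#–E–G–Bb, which is a diminished seventh chord on C#.
With the third (E) in the bass, the chord is in first inversion (figured bass 6/5).

C# diminished seventh, first inversion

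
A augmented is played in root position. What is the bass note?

The root of A augmented (A–C#–E#) is A; that is the bass in root position.

A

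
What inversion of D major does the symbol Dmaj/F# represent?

Dmaj/F# means D major with F# in the bass. F# is the third of D major (D–F#–A), so this is first inversion.

first inversion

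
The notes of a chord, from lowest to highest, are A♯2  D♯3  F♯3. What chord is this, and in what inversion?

D# minor, second inversion

The pitch classes A#, D#, F# arrange in thirds as D#–F#–A#: a D# minor triad.
A# is the fifth of D# minor; fifth in the bass means second inversion (figured bass 6/4).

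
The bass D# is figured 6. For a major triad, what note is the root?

The figures 6 mean the third of the chord is in the bass. If D# is the third of a major triad, the root is B (chord tones B–D#–F#).

B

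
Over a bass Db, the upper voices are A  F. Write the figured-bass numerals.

5/3

The notes Db, A, F stack in thirds as Db–F–A — a Db augmented triad. The bass Db is the root, so this is root position: figured 5/3.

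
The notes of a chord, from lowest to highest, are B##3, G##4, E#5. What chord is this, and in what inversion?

E# augmented, second inversion

Reducing to letter names: B##, G##, E#. These stack in thirds as E#–G##–B## — an E# augmented triad.
The lowest note is B##, the fifth of the chord, so this is second inversion (figured bass 6/4).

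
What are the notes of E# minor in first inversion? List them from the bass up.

G#, B#, E#

Spelling E# minor: E#–G#–B#. In first inversion the third is bass, giving G#, B#, E# from the bottom.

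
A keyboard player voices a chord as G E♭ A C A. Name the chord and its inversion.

A half-diminished seventh, third inversion

Reducing to letter names: G, Eb, A, C. These stack in thirds as A–C–Eb–G — an A half-diminished seventh chord.
The lowest note is G, the seventh of the chord, so this is third inversion (figured bass 4/2).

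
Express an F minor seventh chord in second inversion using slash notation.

Second inversion of F minor seventh has the fifth (C) in the bass. As a slash chord: Fm7/C.

Fm7/C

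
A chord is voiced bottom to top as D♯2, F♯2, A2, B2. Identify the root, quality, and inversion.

The distinct note names are D#, F#, A, B. Stacked in thirds they read B–D#–F#–A, which is a dominant seventh chord on B.
With the third (D#) in the bass, the chord is in first inversion (figured bass 6/5).

B dominant seventh, first inversion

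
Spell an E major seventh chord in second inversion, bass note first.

E major seventh is E–G#–B–D#. Second inversion puts the fifth (B) in the bass, with the remaining tones above: B, D#, E, G#.

B, D#, E, G#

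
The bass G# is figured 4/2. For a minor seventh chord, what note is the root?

The figures 4/2 mean the seventh of the chord is in the bass. If G# is the seventh of a minor seventh chord, the root is A# (chord tones A#–C#–E#–G#).

A#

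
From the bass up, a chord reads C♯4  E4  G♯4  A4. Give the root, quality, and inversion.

The pitch classes C#, E, G#, A arrange in thirds as A–C#–E–G#: an A major seventh chord.
C# is the third of A major seventh; third in the bass means first inversion (figured bass 6/5).

A major seventh, first inversion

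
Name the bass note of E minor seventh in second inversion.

B

In second inversion the fifth is lowest. For E minor seventh (E–G–B–D) that is B.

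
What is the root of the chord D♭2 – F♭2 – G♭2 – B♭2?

Gb

The distinct letter names are Db, Fb, Gb, Bb. Arranged as a stack of thirds they read Gb–Bb–Db–Fb, so Gb is the root (a Gb dominant seventh chord).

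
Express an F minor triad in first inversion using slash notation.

First inversion of F minor has the third (Ab) in the bass. As a slash chord: Fm/Ab.

Fm/Ab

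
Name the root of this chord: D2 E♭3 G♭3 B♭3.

Eb

The distinct letter names are D, Eb, Gb, Bb. Arranged as a stack of thirds they read Eb–Gb–Bb–D, so Eb is the root (an Eb minor-major seventh chord).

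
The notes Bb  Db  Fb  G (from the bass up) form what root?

G

Bb, Db, Fb, G are the tones of a G diminished seventh chord (G–Bb–Db–Fb), making G the root.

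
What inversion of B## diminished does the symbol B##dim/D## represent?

first inversion

B##dim/D## means B## diminished with D## in the bass. D## is the third of B## diminished (B##–D##–F##), so this is first inversion.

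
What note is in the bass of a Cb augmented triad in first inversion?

The third of Cb augmented (Cb–Eb–G) is Eb; that is the bass in first inversion.

Eb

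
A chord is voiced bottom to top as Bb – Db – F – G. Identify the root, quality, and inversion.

G half-diminished seventh, first inversion

Reducing to letter names: Bb, Db, F, G. These stack in thirds as G–Bb–Db–F — a G half-diminished seventh chord.
Bb is the third of G half-diminished seventh; third in the bass means first inversion (figured bass 6/5).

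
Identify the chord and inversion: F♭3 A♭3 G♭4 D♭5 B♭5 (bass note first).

The pitch classes Fb, Ab, Gb, Db, Bb arrange in thirds as Gb–Bb–Db–Fb–Ab: a Gb dominant ninth chord.
With the seventh (Fb) in the bass, the chord is in third inversion.

Gb dominant ninth, third inversion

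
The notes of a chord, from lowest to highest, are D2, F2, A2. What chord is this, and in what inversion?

D minor, root position

The distinct note names are D, F, A. Stacked in thirds they read D–F–A, which is a minor triad on D.
With the root (D) in the bass, the chord is in root position (figured bass 5/3).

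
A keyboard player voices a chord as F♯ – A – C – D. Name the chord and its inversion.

D dominant seventh, first inversion

Reducing to letter names: F#, A, C, D. These stack in thirds as D–F#–A–C — a D dominant seventh chord.
With the third (F#) in the bass, the chord is in first inversion (figured bass 6/5).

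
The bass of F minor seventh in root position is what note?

F

The root of F minor seventh (F–Ab–C–Eb) is F; that is the bass in root position.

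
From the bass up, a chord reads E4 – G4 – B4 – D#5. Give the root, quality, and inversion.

Reducing to letter names: E, G, B, D#. These stack in thirds as E–G–B–D# — an E minor-major seventh chord.
E is the root of E minor-major seventh; root in the bass means root position (figured bass 7).

E minor-major seventh, root position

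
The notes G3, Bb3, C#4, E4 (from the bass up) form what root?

C#

Reordering G, Bb, C#, E into stacked thirds gives C#–E–G–Bb; the bottom of that stack, C#, is the root.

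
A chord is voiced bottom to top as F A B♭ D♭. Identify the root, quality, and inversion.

The pitch classes F, A, Bb, Db arrange in thirds as Bb–Db–F–A: a Bb minor-major seventh chord.
F is the fifth of Bb minor-major seventh; fifth in the bass means second inversion (figured bass 4/3).

Bb minor-major seventh, second inversion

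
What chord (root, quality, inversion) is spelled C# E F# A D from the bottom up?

The pitch classes C#, E, F#, A, D arrange in thirds as D–F#–A–C#–E: a D major ninth chord.
With the seventh (C#) in the bass, the chord is in third inversion.

D major ninth, third inversion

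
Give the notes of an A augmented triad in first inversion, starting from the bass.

C#, E#, A

The chord tones are A–C#–E#. With the third (C#) lowest for first inversion: C#, E#, A.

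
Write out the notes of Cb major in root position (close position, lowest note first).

Cb, Eb, Gb

Spelling Cb major: Cb–Eb–Gb. In root position the root is bass, giving Cb, Eb, Gb from the bottom.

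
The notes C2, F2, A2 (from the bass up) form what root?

Reordering C, F, A into stacked thirds gives F–A–C; the bottom of that stack, F, is the root.

F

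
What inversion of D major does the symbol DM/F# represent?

first inversion

DM/F# means D major with F# in the bass. F# is the third of D major (D–F#–A), so this is first inversion.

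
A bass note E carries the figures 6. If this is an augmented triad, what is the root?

C

The figures 6 mean the third of the chord is in the bass. If E is the third of an augmented triad, the root is C (chord tones C–E–G#).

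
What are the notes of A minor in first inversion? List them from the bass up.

Spelling A minor: A–C–E. In first inversion the third is bass, giving C, E, A from the bottom.

C, E, A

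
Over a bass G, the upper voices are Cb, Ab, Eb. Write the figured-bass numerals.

The notes G, Cb, Ab, Eb stack in thirds as Ab–Cb–Eb–G — an Ab minor-major seventh chord. The bass G is the seventh, so this is third inversion: figured 4/2.

4/2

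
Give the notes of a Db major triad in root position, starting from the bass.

Db, F, Ab

The chord tones are Db–F–Ab. With the root (Db) lowest for root position: Db, F, Ab.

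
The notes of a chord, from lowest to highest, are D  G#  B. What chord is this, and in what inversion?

The pitch classes D, G#, B arrange in thirds as G#–B–D: a G# diminished triad.
With the fifth (D) in the bass, the chord is in second inversion (figured bass 6/4).

G# diminished, second inversion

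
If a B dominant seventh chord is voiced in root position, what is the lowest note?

The root of B dominant seventh (B–D#–F#–A) is B; that is the bass in root position.

B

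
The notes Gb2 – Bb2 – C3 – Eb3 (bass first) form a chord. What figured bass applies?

The notes Gb, Bb, C, Eb stack in thirds as C–Eb–Gb–Bb — a C half-diminished seventh chord. The bass Gb is the fifth, so this is second inversion: figured 4/3.

4/3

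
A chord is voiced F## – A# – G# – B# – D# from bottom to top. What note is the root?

F##, A#, G#, B#, D# are the tones of a G# major ninth chord (G#–B#–D#–F##–A#), making G# the root.

G#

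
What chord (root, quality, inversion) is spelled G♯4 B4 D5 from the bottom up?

G# diminished, root position

Reducing to letter names: G#, B, D. These stack in thirds as G#–B–D — a G# diminished triad.
With the root (G#) in the bass, the chord is in root position (figured bass 5/3).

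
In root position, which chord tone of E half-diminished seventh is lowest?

E

E half-diminished seventh is E–G–Bb–D. Root position places the root in the bass: E.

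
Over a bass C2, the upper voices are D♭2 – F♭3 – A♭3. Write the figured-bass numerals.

4/2

The notes C, Db, Fb, Ab stack in thirds as Db–Fb–Ab–C — a Db minor-major seventh chord. The bass C is the seventh, so this is third inversion: figured 4/2.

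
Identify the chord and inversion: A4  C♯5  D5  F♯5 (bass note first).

Reducing to letter names: A, C#, D, F#. These stack in thirds as D–F#–A–C# — a D major seventh chord.
With the fifth (A) in the bass, the chord is in second inversion (figured bass 4/3).

D major seventh, second inversion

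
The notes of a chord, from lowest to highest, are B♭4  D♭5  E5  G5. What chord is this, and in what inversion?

E diminished seventh, second inversion

The pitch classes Bb, Db, E, G arrange in thirds as E–G–Bb–Db: an E diminished seventh chord.
The lowest note is Bb, the fifth of the chord, so this is second inversion (figured bass 4/3).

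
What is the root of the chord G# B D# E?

E

G#, B, D#, E are the tones of an E major seventh chord (E–G#–B–D#), making E the root.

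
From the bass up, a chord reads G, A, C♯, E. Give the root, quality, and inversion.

The pitch classes G, A, C#, E arrange in thirds as A–C#–E–G: an A dominant seventh chord.
The lowest note is G, the seventh of the chord, so this is third inversion (figured bass 4/2).

A dominant seventh, third inversion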